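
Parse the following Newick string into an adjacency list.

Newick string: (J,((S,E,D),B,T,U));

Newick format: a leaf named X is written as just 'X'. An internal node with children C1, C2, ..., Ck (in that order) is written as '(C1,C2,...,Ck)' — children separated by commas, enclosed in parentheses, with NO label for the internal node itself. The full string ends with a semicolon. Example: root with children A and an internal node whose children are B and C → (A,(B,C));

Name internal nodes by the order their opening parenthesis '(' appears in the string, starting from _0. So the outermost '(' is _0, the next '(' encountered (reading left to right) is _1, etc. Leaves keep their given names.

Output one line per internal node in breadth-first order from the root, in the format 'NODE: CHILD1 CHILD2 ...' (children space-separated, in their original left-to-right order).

Input: (J,((S,E,D),B,T,U));
Scanning left-to-right, naming '(' by encounter order:
  pos 0: '(' -> open internal node _0 (depth 1)
  pos 3: '(' -> open internal node _1 (depth 2)
  pos 4: '(' -> open internal node _2 (depth 3)
  pos 10: ')' -> close internal node _2 (now at depth 2)
  pos 17: ')' -> close internal node _1 (now at depth 1)
  pos 18: ')' -> close internal node _0 (now at depth 0)
Total internal nodes: 3
BFS adjacency from root:
  _0: J _1
  _1: _2 B T U
  _2: S E D

Answer: _0: J _1
_1: _2 B T U
_2: S E D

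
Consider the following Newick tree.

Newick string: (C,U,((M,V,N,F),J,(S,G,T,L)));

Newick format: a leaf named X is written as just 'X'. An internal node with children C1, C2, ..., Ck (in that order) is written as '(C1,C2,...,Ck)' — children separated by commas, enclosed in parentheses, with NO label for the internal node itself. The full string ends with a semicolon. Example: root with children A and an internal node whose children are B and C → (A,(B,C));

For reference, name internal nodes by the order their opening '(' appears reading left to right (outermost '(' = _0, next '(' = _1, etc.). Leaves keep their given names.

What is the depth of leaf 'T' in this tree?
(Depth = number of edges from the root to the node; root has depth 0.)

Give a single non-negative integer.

Newick: (C,U,((M,V,N,F),J,(S,G,T,L)));
Naming internals by '(' encounter order: outermost '(' = _0, next = _1, ...
Query node: T
Path from root: _0 -> _1 -> _3 -> T
Depth of T: 3 (number of edges from root)

Answer: 3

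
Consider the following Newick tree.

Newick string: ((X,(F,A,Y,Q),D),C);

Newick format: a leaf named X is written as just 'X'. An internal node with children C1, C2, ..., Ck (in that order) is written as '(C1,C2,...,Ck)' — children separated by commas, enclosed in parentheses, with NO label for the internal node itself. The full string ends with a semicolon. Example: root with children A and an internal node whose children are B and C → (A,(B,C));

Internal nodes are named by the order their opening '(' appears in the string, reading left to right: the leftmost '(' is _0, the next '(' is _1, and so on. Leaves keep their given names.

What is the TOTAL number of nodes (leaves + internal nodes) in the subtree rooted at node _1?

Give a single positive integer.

Newick: ((X,(F,A,Y,Q),D),C);
Locate _1: it is the '(' at position 1 (the 2nd '(' reading left to right).
Query: subtree rooted at _1
_1: subtree_size = 1 + 7
  X: subtree_size = 1 + 0
  _2: subtree_size = 1 + 4
    F: subtree_size = 1 + 0
    A: subtree_size = 1 + 0
    Y: subtree_size = 1 + 0
    Q: subtree_size = 1 + 0
  D: subtree_size = 1 + 0
Total subtree size of _1: 8

Answer: 8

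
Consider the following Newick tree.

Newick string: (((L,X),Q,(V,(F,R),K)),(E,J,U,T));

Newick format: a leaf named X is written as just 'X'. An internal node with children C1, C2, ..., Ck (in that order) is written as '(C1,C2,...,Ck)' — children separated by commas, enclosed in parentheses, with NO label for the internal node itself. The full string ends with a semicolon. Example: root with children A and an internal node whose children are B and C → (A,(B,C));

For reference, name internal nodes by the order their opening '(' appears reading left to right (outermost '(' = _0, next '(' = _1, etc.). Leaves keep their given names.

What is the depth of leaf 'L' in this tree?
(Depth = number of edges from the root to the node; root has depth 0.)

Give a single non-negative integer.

Answer: 3

Derivation:
Newick: (((L,X),Q,(V,(F,R),K)),(E,J,U,T));
Naming internals by '(' encounter order: outermost '(' = _0, next = _1, ...
Query node: L
Path from root: _0 -> _1 -> _2 -> L
Depth of L: 3 (number of edges from root)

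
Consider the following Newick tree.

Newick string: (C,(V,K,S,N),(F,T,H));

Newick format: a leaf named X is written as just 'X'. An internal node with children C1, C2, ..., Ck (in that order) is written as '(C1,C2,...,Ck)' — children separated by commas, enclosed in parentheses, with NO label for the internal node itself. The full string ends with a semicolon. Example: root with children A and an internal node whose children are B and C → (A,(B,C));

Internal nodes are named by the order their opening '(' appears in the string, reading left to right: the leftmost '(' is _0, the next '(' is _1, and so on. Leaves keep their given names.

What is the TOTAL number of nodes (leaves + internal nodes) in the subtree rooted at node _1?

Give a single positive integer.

Answer: 5

Derivation:
Newick: (C,(V,K,S,N),(F,T,H));
Locate _1: it is the '(' at position 3 (the 2nd '(' reading left to right).
Query: subtree rooted at _1
_1: subtree_size = 1 + 4
  V: subtree_size = 1 + 0
  K: subtree_size = 1 + 0
  S: subtree_size = 1 + 0
  N: subtree_size = 1 + 0
Total subtree size of _1: 5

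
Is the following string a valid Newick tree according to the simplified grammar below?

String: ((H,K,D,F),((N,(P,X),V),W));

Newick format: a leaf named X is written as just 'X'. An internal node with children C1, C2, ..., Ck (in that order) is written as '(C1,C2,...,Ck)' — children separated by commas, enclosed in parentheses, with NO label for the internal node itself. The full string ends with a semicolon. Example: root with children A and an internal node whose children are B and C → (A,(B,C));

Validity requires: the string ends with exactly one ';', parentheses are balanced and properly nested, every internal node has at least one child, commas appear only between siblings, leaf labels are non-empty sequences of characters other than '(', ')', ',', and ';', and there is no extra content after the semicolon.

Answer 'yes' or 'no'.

Answer: yes

Derivation:
Input: ((H,K,D,F),((N,(P,X),V),W));
Paren balance: 5 '(' vs 5 ')' OK
Ends with single ';': True
Full parse: OK
Valid: True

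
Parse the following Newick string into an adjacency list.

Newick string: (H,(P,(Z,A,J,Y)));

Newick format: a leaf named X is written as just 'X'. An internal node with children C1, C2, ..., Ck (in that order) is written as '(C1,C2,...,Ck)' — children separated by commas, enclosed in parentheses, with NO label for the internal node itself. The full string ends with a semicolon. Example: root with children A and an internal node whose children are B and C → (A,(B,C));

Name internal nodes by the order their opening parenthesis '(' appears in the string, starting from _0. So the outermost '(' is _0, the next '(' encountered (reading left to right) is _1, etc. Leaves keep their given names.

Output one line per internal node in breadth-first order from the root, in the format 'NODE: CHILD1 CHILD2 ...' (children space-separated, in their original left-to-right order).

Answer: _0: H _1
_1: P _2
_2: Z A J Y

Derivation:
Input: (H,(P,(Z,A,J,Y)));
Scanning left-to-right, naming '(' by encounter order:
  pos 0: '(' -> open internal node _0 (depth 1)
  pos 3: '(' -> open internal node _1 (depth 2)
  pos 6: '(' -> open internal node _2 (depth 3)
  pos 14: ')' -> close internal node _2 (now at depth 2)
  pos 15: ')' -> close internal node _1 (now at depth 1)
  pos 16: ')' -> close internal node _0 (now at depth 0)
Total internal nodes: 3
BFS adjacency from root:
  _0: H _1
  _1: P _2
  _2: Z A J Y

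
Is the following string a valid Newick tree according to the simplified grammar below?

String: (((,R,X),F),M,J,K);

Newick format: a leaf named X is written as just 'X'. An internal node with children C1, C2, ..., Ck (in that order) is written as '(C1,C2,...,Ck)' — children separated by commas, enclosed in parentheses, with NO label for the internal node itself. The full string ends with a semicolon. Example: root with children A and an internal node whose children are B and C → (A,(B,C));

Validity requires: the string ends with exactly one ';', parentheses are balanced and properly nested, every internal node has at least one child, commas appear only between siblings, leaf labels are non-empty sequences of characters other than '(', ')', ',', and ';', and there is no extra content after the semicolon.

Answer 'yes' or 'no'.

Answer: no

Derivation:
Input: (((,R,X),F),M,J,K);
Paren balance: 3 '(' vs 3 ')' OK
Ends with single ';': True
Full parse: FAILS (empty leaf label at pos 3)
Valid: False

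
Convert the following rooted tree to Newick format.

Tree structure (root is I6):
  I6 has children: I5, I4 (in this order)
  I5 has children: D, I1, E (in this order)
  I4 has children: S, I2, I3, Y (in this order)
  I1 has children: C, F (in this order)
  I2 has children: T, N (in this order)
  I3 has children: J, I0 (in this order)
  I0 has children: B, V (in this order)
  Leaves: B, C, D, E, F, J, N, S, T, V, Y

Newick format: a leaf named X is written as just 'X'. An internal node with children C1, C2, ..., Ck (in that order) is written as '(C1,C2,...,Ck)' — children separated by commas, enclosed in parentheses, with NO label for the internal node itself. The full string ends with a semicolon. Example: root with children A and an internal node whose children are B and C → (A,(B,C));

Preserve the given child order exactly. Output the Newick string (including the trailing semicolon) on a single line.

internal I6 with children ['I5', 'I4']
  internal I5 with children ['D', 'I1', 'E']
    leaf 'D' → 'D'
    internal I1 with children ['C', 'F']
      leaf 'C' → 'C'
      leaf 'F' → 'F'
    → '(C,F)'
    leaf 'E' → 'E'
  → '(D,(C,F),E)'
  internal I4 with children ['S', 'I2', 'I3', 'Y']
    leaf 'S' → 'S'
    internal I2 with children ['T', 'N']
      leaf 'T' → 'T'
      leaf 'N' → 'N'
    → '(T,N)'
    internal I3 with children ['J', 'I0']
      leaf 'J' → 'J'
      internal I0 with children ['B', 'V']
        leaf 'B' → 'B'
        leaf 'V' → 'V'
      → '(B,V)'
    → '(J,(B,V))'
    leaf 'Y' → 'Y'
  → '(S,(T,N),(J,(B,V)),Y)'
→ '((D,(C,F),E),(S,(T,N),(J,(B,V)),Y))'
Final: ((D,(C,F),E),(S,(T,N),(J,(B,V)),Y));

Answer: ((D,(C,F),E),(S,(T,N),(J,(B,V)),Y));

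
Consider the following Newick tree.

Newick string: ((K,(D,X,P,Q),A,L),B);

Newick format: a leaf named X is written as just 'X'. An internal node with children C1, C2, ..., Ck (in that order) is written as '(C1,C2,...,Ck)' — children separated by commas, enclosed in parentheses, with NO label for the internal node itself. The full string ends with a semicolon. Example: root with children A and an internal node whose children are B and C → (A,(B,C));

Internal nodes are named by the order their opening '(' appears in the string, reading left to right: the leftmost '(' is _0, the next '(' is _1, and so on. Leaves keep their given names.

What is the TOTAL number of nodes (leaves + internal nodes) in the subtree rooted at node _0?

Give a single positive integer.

Newick: ((K,(D,X,P,Q),A,L),B);
Locate _0: it is the '(' at position 0 (the 1st '(' reading left to right).
Query: subtree rooted at _0
_0: subtree_size = 1 + 10
  _1: subtree_size = 1 + 8
    K: subtree_size = 1 + 0
    _2: subtree_size = 1 + 4
      D: subtree_size = 1 + 0
      X: subtree_size = 1 + 0
      P: subtree_size = 1 + 0
      Q: subtree_size = 1 + 0
    A: subtree_size = 1 + 0
    L: subtree_size = 1 + 0
  B: subtree_size = 1 + 0
Total subtree size of _0: 11

Answer: 11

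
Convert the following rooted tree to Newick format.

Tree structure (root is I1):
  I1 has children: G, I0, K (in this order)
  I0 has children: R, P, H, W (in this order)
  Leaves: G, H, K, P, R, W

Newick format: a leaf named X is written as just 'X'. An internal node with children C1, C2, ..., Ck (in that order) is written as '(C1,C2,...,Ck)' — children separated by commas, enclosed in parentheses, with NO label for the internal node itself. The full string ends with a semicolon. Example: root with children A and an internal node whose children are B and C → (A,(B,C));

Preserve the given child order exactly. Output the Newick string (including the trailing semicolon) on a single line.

internal I1 with children ['G', 'I0', 'K']
  leaf 'G' → 'G'
  internal I0 with children ['R', 'P', 'H', 'W']
    leaf 'R' → 'R'
    leaf 'P' → 'P'
    leaf 'H' → 'H'
    leaf 'W' → 'W'
  → '(R,P,H,W)'
  leaf 'K' → 'K'
→ '(G,(R,P,H,W),K)'
Final: (G,(R,P,H,W),K);

Answer: (G,(R,P,H,W),K);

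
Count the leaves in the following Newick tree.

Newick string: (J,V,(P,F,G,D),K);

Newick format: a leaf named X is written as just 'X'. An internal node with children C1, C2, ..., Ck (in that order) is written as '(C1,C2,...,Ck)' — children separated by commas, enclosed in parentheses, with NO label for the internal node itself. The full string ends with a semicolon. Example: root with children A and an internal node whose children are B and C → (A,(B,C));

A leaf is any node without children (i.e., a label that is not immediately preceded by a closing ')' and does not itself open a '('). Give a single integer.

Newick: (J,V,(P,F,G,D),K);
Scan left-to-right; a leaf is any maximal label run not followed by '(':
  pos 1: leaf 'J' → count = 1
  pos 3: leaf 'V' → count = 2
  pos 6: leaf 'P' → count = 3
  pos 8: leaf 'F' → count = 4
  pos 10: leaf 'G' → count = 5
  pos 12: leaf 'D' → count = 6
  pos 15: leaf 'K' → count = 7
Total leaves: 7

Answer: 7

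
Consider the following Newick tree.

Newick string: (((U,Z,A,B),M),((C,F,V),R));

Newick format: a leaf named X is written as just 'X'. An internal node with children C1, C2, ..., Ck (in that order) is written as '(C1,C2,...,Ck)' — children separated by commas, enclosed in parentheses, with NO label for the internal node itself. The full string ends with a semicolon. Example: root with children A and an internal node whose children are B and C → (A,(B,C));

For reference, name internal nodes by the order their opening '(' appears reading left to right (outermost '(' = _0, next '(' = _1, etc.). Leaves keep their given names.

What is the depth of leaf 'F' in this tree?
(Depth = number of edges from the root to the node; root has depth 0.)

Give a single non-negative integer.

Answer: 3

Derivation:
Newick: (((U,Z,A,B),M),((C,F,V),R));
Naming internals by '(' encounter order: outermost '(' = _0, next = _1, ...
Query node: F
Path from root: _0 -> _3 -> _4 -> F
Depth of F: 3 (number of edges from root)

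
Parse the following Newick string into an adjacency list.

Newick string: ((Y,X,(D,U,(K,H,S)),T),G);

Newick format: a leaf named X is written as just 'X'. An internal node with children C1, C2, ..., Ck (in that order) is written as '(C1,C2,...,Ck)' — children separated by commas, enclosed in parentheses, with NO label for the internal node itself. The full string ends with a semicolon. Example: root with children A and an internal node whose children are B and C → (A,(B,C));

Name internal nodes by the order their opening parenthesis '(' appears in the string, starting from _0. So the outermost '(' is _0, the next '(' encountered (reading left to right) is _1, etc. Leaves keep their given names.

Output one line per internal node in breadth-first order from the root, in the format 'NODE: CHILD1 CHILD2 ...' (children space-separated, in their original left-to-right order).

Input: ((Y,X,(D,U,(K,H,S)),T),G);
Scanning left-to-right, naming '(' by encounter order:
  pos 0: '(' -> open internal node _0 (depth 1)
  pos 1: '(' -> open internal node _1 (depth 2)
  pos 6: '(' -> open internal node _2 (depth 3)
  pos 11: '(' -> open internal node _3 (depth 4)
  pos 17: ')' -> close internal node _3 (now at depth 3)
  pos 18: ')' -> close internal node _2 (now at depth 2)
  pos 21: ')' -> close internal node _1 (now at depth 1)
  pos 24: ')' -> close internal node _0 (now at depth 0)
Total internal nodes: 4
BFS adjacency from root:
  _0: _1 G
  _1: Y X _2 T
  _2: D U _3
  _3: K H S

Answer: _0: _1 G
_1: Y X _2 T
_2: D U _3
_3: K H S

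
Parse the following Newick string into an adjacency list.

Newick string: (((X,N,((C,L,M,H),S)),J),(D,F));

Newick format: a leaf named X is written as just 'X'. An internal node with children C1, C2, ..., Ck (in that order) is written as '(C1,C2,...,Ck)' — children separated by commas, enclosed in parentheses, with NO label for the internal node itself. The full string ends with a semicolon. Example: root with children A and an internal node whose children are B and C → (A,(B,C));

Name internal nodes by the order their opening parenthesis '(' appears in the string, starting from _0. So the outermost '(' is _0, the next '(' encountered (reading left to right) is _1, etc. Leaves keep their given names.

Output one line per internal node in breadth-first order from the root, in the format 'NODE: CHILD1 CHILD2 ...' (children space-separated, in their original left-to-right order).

Input: (((X,N,((C,L,M,H),S)),J),(D,F));
Scanning left-to-right, naming '(' by encounter order:
  pos 0: '(' -> open internal node _0 (depth 1)
  pos 1: '(' -> open internal node _1 (depth 2)
  pos 2: '(' -> open internal node _2 (depth 3)
  pos 7: '(' -> open internal node _3 (depth 4)
  pos 8: '(' -> open internal node _4 (depth 5)
  pos 16: ')' -> close internal node _4 (now at depth 4)
  pos 19: ')' -> close internal node _3 (now at depth 3)
  pos 20: ')' -> close internal node _2 (now at depth 2)
  pos 23: ')' -> close internal node _1 (now at depth 1)
  pos 25: '(' -> open internal node _5 (depth 2)
  pos 29: ')' -> close internal node _5 (now at depth 1)
  pos 30: ')' -> close internal node _0 (now at depth 0)
Total internal nodes: 6
BFS adjacency from root:
  _0: _1 _5
  _1: _2 J
  _5: D F
  _2: X N _3
  _3: _4 S
  _4: C L M H

Answer: _0: _1 _5
_1: _2 J
_5: D F
_2: X N _3
_3: _4 S
_4: C L M H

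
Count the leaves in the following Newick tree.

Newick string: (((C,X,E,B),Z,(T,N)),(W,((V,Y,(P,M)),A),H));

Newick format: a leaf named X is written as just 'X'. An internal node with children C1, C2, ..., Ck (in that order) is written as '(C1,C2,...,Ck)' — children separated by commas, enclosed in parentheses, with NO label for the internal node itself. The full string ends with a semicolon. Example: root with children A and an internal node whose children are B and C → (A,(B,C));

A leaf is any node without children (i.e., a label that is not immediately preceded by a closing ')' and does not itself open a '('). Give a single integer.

Answer: 14

Derivation:
Newick: (((C,X,E,B),Z,(T,N)),(W,((V,Y,(P,M)),A),H));
Scan left-to-right; a leaf is any maximal label run not followed by '(':
  pos 3: leaf 'C' → count = 1
  pos 5: leaf 'X' → count = 2
  pos 7: leaf 'E' → count = 3
  pos 9: leaf 'B' → count = 4
  pos 12: leaf 'Z' → count = 5
  pos 15: leaf 'T' → count = 6
  pos 17: leaf 'N' → count = 7
  pos 22: leaf 'W' → count = 8
  pos 26: leaf 'V' → count = 9
  pos 28: leaf 'Y' → count = 10
  pos 31: leaf 'P' → count = 11
  pos 33: leaf 'M' → count = 12
  pos 37: leaf 'A' → count = 13
  pos 40: leaf 'H' → count = 14
Total leaves: 14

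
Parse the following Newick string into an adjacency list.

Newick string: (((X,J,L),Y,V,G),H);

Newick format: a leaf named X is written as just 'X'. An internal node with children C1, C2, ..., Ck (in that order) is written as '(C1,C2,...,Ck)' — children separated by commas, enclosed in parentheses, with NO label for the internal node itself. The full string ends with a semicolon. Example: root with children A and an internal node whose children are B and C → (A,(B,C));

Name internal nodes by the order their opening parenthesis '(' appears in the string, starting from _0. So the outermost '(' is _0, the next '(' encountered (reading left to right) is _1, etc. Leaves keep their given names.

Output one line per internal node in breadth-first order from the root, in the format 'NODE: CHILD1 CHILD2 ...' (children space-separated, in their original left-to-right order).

Answer: _0: _1 H
_1: _2 Y V G
_2: X J L

Derivation:
Input: (((X,J,L),Y,V,G),H);
Scanning left-to-right, naming '(' by encounter order:
  pos 0: '(' -> open internal node _0 (depth 1)
  pos 1: '(' -> open internal node _1 (depth 2)
  pos 2: '(' -> open internal node _2 (depth 3)
  pos 8: ')' -> close internal node _2 (now at depth 2)
  pos 15: ')' -> close internal node _1 (now at depth 1)
  pos 18: ')' -> close internal node _0 (now at depth 0)
Total internal nodes: 3
BFS adjacency from root:
  _0: _1 H
  _1: _2 Y V G
  _2: X J L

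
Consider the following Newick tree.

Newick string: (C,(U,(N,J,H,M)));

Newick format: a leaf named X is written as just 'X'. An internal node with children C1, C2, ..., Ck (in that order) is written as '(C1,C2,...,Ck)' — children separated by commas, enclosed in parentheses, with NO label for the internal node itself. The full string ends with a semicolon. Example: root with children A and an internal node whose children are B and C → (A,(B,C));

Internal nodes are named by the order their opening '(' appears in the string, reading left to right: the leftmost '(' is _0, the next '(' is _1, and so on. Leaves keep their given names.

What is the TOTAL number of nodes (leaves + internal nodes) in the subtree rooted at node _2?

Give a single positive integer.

Newick: (C,(U,(N,J,H,M)));
Locate _2: it is the '(' at position 6 (the 3rd '(' reading left to right).
Query: subtree rooted at _2
_2: subtree_size = 1 + 4
  N: subtree_size = 1 + 0
  J: subtree_size = 1 + 0
  H: subtree_size = 1 + 0
  M: subtree_size = 1 + 0
Total subtree size of _2: 5

Answer: 5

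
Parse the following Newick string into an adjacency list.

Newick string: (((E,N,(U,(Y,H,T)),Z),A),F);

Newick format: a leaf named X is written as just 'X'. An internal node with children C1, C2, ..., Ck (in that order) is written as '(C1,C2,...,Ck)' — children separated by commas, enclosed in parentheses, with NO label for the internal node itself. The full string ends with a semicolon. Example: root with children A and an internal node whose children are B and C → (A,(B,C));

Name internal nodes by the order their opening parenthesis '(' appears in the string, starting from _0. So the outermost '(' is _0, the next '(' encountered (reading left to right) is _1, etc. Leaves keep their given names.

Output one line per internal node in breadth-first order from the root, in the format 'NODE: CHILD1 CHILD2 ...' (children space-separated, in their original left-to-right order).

Input: (((E,N,(U,(Y,H,T)),Z),A),F);
Scanning left-to-right, naming '(' by encounter order:
  pos 0: '(' -> open internal node _0 (depth 1)
  pos 1: '(' -> open internal node _1 (depth 2)
  pos 2: '(' -> open internal node _2 (depth 3)
  pos 7: '(' -> open internal node _3 (depth 4)
  pos 10: '(' -> open internal node _4 (depth 5)
  pos 16: ')' -> close internal node _4 (now at depth 4)
  pos 17: ')' -> close internal node _3 (now at depth 3)
  pos 20: ')' -> close internal node _2 (now at depth 2)
  pos 23: ')' -> close internal node _1 (now at depth 1)
  pos 26: ')' -> close internal node _0 (now at depth 0)
Total internal nodes: 5
BFS adjacency from root:
  _0: _1 F
  _1: _2 A
  _2: E N _3 Z
  _3: U _4
  _4: Y H T

Answer: _0: _1 F
_1: _2 A
_2: E N _3 Z
_3: U _4
_4: Y H T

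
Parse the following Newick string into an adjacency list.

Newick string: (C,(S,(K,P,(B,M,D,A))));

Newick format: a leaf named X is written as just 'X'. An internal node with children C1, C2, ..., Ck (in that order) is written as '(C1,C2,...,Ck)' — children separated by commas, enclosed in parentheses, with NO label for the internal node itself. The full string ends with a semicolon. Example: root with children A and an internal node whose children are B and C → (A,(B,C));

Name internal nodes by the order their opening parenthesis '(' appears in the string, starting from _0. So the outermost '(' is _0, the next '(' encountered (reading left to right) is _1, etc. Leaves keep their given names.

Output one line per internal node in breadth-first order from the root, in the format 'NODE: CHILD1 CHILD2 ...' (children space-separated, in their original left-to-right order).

Input: (C,(S,(K,P,(B,M,D,A))));
Scanning left-to-right, naming '(' by encounter order:
  pos 0: '(' -> open internal node _0 (depth 1)
  pos 3: '(' -> open internal node _1 (depth 2)
  pos 6: '(' -> open internal node _2 (depth 3)
  pos 11: '(' -> open internal node _3 (depth 4)
  pos 19: ')' -> close internal node _3 (now at depth 3)
  pos 20: ')' -> close internal node _2 (now at depth 2)
  pos 21: ')' -> close internal node _1 (now at depth 1)
  pos 22: ')' -> close internal node _0 (now at depth 0)
Total internal nodes: 4
BFS adjacency from root:
  _0: C _1
  _1: S _2
  _2: K P _3
  _3: B M D A

Answer: _0: C _1
_1: S _2
_2: K P _3
_3: B M D A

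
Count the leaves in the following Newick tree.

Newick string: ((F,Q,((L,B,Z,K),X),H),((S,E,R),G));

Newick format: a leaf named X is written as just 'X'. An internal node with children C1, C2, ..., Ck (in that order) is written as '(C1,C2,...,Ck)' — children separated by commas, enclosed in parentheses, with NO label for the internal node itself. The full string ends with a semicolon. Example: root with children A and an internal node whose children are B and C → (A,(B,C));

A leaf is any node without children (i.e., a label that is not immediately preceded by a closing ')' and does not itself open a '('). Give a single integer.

Newick: ((F,Q,((L,B,Z,K),X),H),((S,E,R),G));
Scan left-to-right; a leaf is any maximal label run not followed by '(':
  pos 2: leaf 'F' → count = 1
  pos 4: leaf 'Q' → count = 2
  pos 8: leaf 'L' → count = 3
  pos 10: leaf 'B' → count = 4
  pos 12: leaf 'Z' → count = 5
  pos 14: leaf 'K' → count = 6
  pos 17: leaf 'X' → count = 7
  pos 20: leaf 'H' → count = 8
  pos 25: leaf 'S' → count = 9
  pos 27: leaf 'E' → count = 10
  pos 29: leaf 'R' → count = 11
  pos 32: leaf 'G' → count = 12
Total leaves: 12

Answer: 12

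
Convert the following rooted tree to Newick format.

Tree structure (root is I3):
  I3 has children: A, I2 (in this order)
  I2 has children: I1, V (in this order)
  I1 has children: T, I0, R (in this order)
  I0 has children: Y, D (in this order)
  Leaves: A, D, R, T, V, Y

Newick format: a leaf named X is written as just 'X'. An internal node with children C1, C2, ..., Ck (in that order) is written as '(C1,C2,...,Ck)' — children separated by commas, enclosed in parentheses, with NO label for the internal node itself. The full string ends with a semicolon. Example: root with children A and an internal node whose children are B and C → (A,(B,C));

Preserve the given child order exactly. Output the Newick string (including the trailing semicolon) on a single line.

Answer: (A,((T,(Y,D),R),V));

Derivation:
internal I3 with children ['A', 'I2']
  leaf 'A' → 'A'
  internal I2 with children ['I1', 'V']
    internal I1 with children ['T', 'I0', 'R']
      leaf 'T' → 'T'
      internal I0 with children ['Y', 'D']
        leaf 'Y' → 'Y'
        leaf 'D' → 'D'
      → '(Y,D)'
      leaf 'R' → 'R'
    → '(T,(Y,D),R)'
    leaf 'V' → 'V'
  → '((T,(Y,D),R),V)'
→ '(A,((T,(Y,D),R),V))'
Final: (A,((T,(Y,D),R),V));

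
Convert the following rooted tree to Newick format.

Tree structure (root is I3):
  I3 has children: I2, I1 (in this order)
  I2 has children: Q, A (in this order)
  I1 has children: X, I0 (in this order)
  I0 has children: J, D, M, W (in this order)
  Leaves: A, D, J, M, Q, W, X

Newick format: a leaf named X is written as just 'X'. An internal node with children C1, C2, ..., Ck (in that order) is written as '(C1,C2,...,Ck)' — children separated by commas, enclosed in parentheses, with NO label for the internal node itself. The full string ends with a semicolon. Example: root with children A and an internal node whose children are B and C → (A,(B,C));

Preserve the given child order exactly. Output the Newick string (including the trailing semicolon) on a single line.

Answer: ((Q,A),(X,(J,D,M,W)));

Derivation:
internal I3 with children ['I2', 'I1']
  internal I2 with children ['Q', 'A']
    leaf 'Q' → 'Q'
    leaf 'A' → 'A'
  → '(Q,A)'
  internal I1 with children ['X', 'I0']
    leaf 'X' → 'X'
    internal I0 with children ['J', 'D', 'M', 'W']
      leaf 'J' → 'J'
      leaf 'D' → 'D'
      leaf 'M' → 'M'
      leaf 'W' → 'W'
    → '(J,D,M,W)'
  → '(X,(J,D,M,W))'
→ '((Q,A),(X,(J,D,M,W)))'
Final: ((Q,A),(X,(J,D,M,W)));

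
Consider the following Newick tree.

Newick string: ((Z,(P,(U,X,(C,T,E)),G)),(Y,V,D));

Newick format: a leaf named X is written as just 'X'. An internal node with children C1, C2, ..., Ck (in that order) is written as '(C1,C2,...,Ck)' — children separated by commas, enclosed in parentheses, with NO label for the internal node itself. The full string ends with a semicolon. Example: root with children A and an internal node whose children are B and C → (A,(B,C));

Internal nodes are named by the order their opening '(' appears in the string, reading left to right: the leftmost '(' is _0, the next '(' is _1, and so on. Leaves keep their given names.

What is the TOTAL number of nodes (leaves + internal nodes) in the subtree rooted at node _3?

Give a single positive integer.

Answer: 7

Derivation:
Newick: ((Z,(P,(U,X,(C,T,E)),G)),(Y,V,D));
Locate _3: it is the '(' at position 7 (the 4th '(' reading left to right).
Query: subtree rooted at _3
_3: subtree_size = 1 + 6
  U: subtree_size = 1 + 0
  X: subtree_size = 1 + 0
  _4: subtree_size = 1 + 3
    C: subtree_size = 1 + 0
    T: subtree_size = 1 + 0
    E: subtree_size = 1 + 0
Total subtree size of _3: 7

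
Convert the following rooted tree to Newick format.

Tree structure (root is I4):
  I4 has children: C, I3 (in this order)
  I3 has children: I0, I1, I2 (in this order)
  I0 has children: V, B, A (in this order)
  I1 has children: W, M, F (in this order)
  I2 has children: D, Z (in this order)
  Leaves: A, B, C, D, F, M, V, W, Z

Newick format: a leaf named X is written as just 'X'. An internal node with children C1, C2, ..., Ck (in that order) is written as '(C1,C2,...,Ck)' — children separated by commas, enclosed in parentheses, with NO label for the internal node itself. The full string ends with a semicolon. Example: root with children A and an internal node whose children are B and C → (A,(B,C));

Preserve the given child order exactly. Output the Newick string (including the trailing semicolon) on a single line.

Answer: (C,((V,B,A),(W,M,F),(D,Z)));

Derivation:
internal I4 with children ['C', 'I3']
  leaf 'C' → 'C'
  internal I3 with children ['I0', 'I1', 'I2']
    internal I0 with children ['V', 'B', 'A']
      leaf 'V' → 'V'
      leaf 'B' → 'B'
      leaf 'A' → 'A'
    → '(V,B,A)'
    internal I1 with children ['W', 'M', 'F']
      leaf 'W' → 'W'
      leaf 'M' → 'M'
      leaf 'F' → 'F'
    → '(W,M,F)'
    internal I2 with children ['D', 'Z']
      leaf 'D' → 'D'
      leaf 'Z' → 'Z'
    → '(D,Z)'
  → '((V,B,A),(W,M,F),(D,Z))'
→ '(C,((V,B,A),(W,M,F),(D,Z)))'
Final: (C,((V,B,A),(W,M,F),(D,Z)));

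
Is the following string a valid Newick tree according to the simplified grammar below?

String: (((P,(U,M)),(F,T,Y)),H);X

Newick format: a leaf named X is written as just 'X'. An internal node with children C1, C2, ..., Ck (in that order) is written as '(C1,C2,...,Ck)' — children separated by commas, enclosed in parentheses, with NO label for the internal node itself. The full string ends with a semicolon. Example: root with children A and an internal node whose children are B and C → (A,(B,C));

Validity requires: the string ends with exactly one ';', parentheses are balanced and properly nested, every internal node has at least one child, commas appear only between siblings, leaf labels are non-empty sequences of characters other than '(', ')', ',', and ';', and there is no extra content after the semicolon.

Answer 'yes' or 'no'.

Input: (((P,(U,M)),(F,T,Y)),H);X
Paren balance: 5 '(' vs 5 ')' OK
Ends with single ';': False
Full parse: FAILS (must end with ;)
Valid: False

Answer: no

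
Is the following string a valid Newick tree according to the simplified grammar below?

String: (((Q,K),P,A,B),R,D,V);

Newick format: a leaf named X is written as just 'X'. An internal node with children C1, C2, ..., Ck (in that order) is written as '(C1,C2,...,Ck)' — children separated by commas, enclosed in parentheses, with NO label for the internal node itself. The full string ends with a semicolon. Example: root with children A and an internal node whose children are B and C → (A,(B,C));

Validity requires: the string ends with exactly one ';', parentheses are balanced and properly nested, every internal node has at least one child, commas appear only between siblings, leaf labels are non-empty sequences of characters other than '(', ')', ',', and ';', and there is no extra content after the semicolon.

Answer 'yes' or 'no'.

Answer: yes

Derivation:
Input: (((Q,K),P,A,B),R,D,V);
Paren balance: 3 '(' vs 3 ')' OK
Ends with single ';': True
Full parse: OK
Valid: True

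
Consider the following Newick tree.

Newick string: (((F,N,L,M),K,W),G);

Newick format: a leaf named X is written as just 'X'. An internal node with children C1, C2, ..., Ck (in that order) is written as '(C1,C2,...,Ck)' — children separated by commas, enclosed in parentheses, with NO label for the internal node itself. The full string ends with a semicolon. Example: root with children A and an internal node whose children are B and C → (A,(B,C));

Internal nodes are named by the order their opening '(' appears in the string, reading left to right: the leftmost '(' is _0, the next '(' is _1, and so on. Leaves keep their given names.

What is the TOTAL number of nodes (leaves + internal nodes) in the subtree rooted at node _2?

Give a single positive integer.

Newick: (((F,N,L,M),K,W),G);
Locate _2: it is the '(' at position 2 (the 3rd '(' reading left to right).
Query: subtree rooted at _2
_2: subtree_size = 1 + 4
  F: subtree_size = 1 + 0
  N: subtree_size = 1 + 0
  L: subtree_size = 1 + 0
  M: subtree_size = 1 + 0
Total subtree size of _2: 5

Answer: 5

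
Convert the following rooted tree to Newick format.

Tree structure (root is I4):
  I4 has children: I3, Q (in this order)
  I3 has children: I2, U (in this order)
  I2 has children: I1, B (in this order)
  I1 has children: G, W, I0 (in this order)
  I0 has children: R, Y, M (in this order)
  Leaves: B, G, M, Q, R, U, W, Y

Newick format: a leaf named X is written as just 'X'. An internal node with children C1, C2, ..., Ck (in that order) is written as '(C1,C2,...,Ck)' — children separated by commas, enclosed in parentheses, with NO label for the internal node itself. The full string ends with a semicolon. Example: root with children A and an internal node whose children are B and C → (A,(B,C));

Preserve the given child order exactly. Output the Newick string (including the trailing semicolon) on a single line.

internal I4 with children ['I3', 'Q']
  internal I3 with children ['I2', 'U']
    internal I2 with children ['I1', 'B']
      internal I1 with children ['G', 'W', 'I0']
        leaf 'G' → 'G'
        leaf 'W' → 'W'
        internal I0 with children ['R', 'Y', 'M']
          leaf 'R' → 'R'
          leaf 'Y' → 'Y'
          leaf 'M' → 'M'
        → '(R,Y,M)'
      → '(G,W,(R,Y,M))'
      leaf 'B' → 'B'
    → '((G,W,(R,Y,M)),B)'
    leaf 'U' → 'U'
  → '(((G,W,(R,Y,M)),B),U)'
  leaf 'Q' → 'Q'
→ '((((G,W,(R,Y,M)),B),U),Q)'
Final: ((((G,W,(R,Y,M)),B),U),Q);

Answer: ((((G,W,(R,Y,M)),B),U),Q);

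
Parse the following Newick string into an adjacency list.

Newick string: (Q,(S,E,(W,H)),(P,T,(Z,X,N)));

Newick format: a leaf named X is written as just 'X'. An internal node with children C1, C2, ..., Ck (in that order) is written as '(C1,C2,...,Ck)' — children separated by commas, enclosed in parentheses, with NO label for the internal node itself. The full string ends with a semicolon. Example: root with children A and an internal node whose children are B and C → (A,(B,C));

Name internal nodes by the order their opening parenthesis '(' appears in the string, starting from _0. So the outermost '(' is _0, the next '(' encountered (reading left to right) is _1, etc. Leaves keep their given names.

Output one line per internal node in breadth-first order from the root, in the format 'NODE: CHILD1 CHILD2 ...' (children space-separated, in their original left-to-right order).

Answer: _0: Q _1 _3
_1: S E _2
_3: P T _4
_2: W H
_4: Z X N

Derivation:
Input: (Q,(S,E,(W,H)),(P,T,(Z,X,N)));
Scanning left-to-right, naming '(' by encounter order:
  pos 0: '(' -> open internal node _0 (depth 1)
  pos 3: '(' -> open internal node _1 (depth 2)
  pos 8: '(' -> open internal node _2 (depth 3)
  pos 12: ')' -> close internal node _2 (now at depth 2)
  pos 13: ')' -> close internal node _1 (now at depth 1)
  pos 15: '(' -> open internal node _3 (depth 2)
  pos 20: '(' -> open internal node _4 (depth 3)
  pos 26: ')' -> close internal node _4 (now at depth 2)
  pos 27: ')' -> close internal node _3 (now at depth 1)
  pos 28: ')' -> close internal node _0 (now at depth 0)
Total internal nodes: 5
BFS adjacency from root:
  _0: Q _1 _3
  _1: S E _2
  _3: P T _4
  _2: W H
  _4: Z X N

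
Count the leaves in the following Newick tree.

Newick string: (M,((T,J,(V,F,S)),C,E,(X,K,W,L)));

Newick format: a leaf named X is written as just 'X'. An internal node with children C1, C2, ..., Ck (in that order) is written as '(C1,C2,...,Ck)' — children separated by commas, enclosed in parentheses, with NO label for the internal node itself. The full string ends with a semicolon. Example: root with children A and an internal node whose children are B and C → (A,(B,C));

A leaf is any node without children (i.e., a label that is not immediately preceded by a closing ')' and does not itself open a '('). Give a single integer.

Answer: 12

Derivation:
Newick: (M,((T,J,(V,F,S)),C,E,(X,K,W,L)));
Scan left-to-right; a leaf is any maximal label run not followed by '(':
  pos 1: leaf 'M' → count = 1
  pos 5: leaf 'T' → count = 2
  pos 7: leaf 'J' → count = 3
  pos 10: leaf 'V' → count = 4
  pos 12: leaf 'F' → count = 5
  pos 14: leaf 'S' → count = 6
  pos 18: leaf 'C' → count = 7
  pos 20: leaf 'E' → count = 8
  pos 23: leaf 'X' → count = 9
  pos 25: leaf 'K' → count = 10
  pos 27: leaf 'W' → count = 11
  pos 29: leaf 'L' → count = 12
Total leaves: 12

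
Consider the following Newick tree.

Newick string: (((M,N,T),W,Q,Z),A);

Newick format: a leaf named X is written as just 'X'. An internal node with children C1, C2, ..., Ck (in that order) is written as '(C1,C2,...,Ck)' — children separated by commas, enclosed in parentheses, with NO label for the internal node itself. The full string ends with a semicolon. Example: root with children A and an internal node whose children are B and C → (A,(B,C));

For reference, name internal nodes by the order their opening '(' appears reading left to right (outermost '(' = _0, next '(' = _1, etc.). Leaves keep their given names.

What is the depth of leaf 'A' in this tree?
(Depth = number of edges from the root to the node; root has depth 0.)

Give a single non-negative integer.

Answer: 1

Derivation:
Newick: (((M,N,T),W,Q,Z),A);
Naming internals by '(' encounter order: outermost '(' = _0, next = _1, ...
Query node: A
Path from root: _0 -> A
Depth of A: 1 (number of edges from root)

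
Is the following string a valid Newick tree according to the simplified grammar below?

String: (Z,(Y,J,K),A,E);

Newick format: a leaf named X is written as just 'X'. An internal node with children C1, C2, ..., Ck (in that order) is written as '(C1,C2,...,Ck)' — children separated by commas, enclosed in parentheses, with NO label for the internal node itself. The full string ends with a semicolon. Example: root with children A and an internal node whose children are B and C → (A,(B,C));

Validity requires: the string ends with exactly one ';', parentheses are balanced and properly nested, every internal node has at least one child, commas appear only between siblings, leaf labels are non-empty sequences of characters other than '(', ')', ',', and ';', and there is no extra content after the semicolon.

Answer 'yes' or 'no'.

Input: (Z,(Y,J,K),A,E);
Paren balance: 2 '(' vs 2 ')' OK
Ends with single ';': True
Full parse: OK
Valid: True

Answer: yes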